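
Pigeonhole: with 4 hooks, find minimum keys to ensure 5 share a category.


Pigeonhole: to guarantee k in one of n categories, need (k-1)×n + 1.
k = 5, n = 4
Minimum = (5-1) × 4 + 1 = 4 × 4 + 1

17


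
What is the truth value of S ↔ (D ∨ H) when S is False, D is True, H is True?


S = False, D = True, H = True
Step 1: D ∨ H = True OR True = True
Step 2: S ↔ (True): true when both sides have same truth value.
Result: False ↔ True = False

False


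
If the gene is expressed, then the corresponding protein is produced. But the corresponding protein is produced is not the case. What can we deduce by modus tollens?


Modus tollens: P → Q, ¬Q ⊢ ¬P
P: the gene is expressed
Q: the corresponding protein is produced
We have P → Q and Q is false.
By modus tollens, P must be false.

It is not the case that the gene is expressed


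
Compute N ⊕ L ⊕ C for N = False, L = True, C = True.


N = False, L = True, C = True
Step 1: N ⊕ L = False XOR True = True
Step 2: True ⊕ C = True XOR True = False
XOR is true when an odd number of operands are true.

False


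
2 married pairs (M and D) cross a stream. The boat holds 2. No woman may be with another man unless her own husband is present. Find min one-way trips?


Label couples M and D.
1. WM+WD → (far: WM,WD; near: HM,HD)
2. WM ←   (far: WD; near: HM,HD,WM)
3. HM+HD → (far: HM,HD,WD; near: WM)
4. HM ←   (far: HD,WD; near: HM,WM)  — HM returns, since WM is alone on near bank
5. HM+WM → (far: all four; near: empty)
Every state respects the constraint.
Minimum trips = 5

5


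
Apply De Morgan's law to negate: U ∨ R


De Morgan's law: ¬(P ∨ Q) ≡ ¬P ∧ ¬Q
¬(U ∨ R) = ¬U ∧ ¬R

¬U ∧ ¬R


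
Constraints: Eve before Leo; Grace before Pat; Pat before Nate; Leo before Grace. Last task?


Constraints: Eve before Leo; Grace before Pat; Pat before Nate; Leo before Grace
The last task can have nothing scheduled after it, so it must never appear on the left of a 'before'.
Tasks appearing before some other task: Eve, Grace, Pat, Leo.
The only task not in that list is Nate → it is last.

Nate


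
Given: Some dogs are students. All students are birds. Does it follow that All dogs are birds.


Premise 1: Some dogs are students.
Premise 2: All students are birds.
Conclusion: All dogs are birds.
Fallacy: illicit minor. The minor term (dogs) is distributed in the conclusion ('All dogs ...') but undistributed in its premise ('Some dogs are students' doesn't cover all dogs).
Only 'Some dogs are birds' follows, not 'All'.

Invalid


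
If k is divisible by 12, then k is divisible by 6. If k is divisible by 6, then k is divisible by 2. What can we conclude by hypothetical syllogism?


Hypothetical syllogism: P → Q, Q → R ⊢ P → R
Premise 1: k is divisible by 12 → k is divisible by 6
Premise 2: k is divisible by 6 → k is divisible by 2
Chain the implications: the middle term (k is divisible by 6) links the two.
Conclusion: If k is divisible by 12, then k is divisible by 2.

If k is divisible by 12, then k is divisible by 2.


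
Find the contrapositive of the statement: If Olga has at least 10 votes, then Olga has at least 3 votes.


Original: If Olga has at least 10 votes, then Olga has at least 3 votes
Contrapositive: If ¬Q, then ¬P
Negate Q: not (Olga has at least 3 votes)
Negate P: not (Olga has at least 10 votes)

If not (Olga has at least 3 votes), then not (Olga has at least 10 votes).


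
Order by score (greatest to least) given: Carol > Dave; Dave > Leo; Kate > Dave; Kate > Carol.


Constraints: Carol > Dave; Dave > Leo; Kate > Dave; Kate > Carol
Method: at each step, the next-highest is the one remaining person who never appears on the smaller side of a constraint between remaining people.
  Step 1: remaining {Kate, Leo, Dave, Carol}; on the smaller side: {Leo, Dave, Carol} → Kate is next (Kate > Dave; Kate > Carol).
  Step 2: remaining {Leo, Dave, Carol}; on the smaller side: {Leo, Dave} → Carol is next (Carol > Dave).
  Step 3: remaining {Leo, Dave}; on the smaller side: {Leo} → Dave is next (Dave > Leo).
  Step 4: only Leo remains → lowest.
Final ranking (highest to lowest):

Kate > Carol > Dave > Leo


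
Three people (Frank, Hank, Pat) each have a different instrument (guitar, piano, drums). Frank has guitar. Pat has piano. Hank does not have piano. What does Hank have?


From clues:
  Pat → piano
  Frank → guitar
By elimination, Hank gets the remaining.

drums


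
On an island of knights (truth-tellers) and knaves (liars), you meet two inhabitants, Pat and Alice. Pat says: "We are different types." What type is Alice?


Pat says: "We are different types."
Case 1: Pat is a Knight (truth-teller)
  Statement is true → they ARE different → Alice is a Knave
Case 2: Pat is a Knave (liar)
  Statement is false → they are NOT different → Alice is a Knave
In both cases, Alice is a Knave.

Knave


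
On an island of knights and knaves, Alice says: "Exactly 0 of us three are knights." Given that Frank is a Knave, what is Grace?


Alice claims exactly 0 knights among Alice, Frank, Grace.
Given: Frank is a Knave.

Case 1: Alice is a Knight (tells truth)
  Then exactly 0 of the three are knights.
  Counting Alice, Frank: 1 knight(s) so far. Need -1 more → impossible.
Case 2: Alice is a Knave (lies)
  Then the count is NOT 0.
  If Grace = Knave, count = 0 = 0 → claim would be true, contradicts lie.
  If Grace = Knight, count = 1 ≠ 0 → lie confirmed ✓

Grace is a Knight.

Knight


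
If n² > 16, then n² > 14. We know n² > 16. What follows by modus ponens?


Modus ponens: P → Q, P ⊢ Q
P: n² > 16
Q: n² > 14
We have P → Q and P is true.
By modus ponens, Q must be true.

n² > 14


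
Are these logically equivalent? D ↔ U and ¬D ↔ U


Expression 1: D ↔ U
Expression 2: ¬D ↔ U
Truth table (D U | Expr1 Expr2):
  T T |   T     F   ← differ
  T F |   F     T   ← differ
  F T |   F     T   ← differ
  F F |   T     F   ← differ
Counterexample: D=T, U=T gives Expr1 = T but Expr2 = F, so the expressions are NOT logically equivalent.

No


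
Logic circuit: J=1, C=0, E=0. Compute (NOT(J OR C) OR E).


J OR C = 1
NOT(1) = 0
0 OR 0 = 0

0


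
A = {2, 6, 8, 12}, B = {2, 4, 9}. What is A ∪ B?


A = {2, 6, 8, 12}
B = {2, 4, 9}
Operation: union
All elements combined: 2, 4, 6, 8, 9, 12

{2, 4, 6, 8, 9, 12}


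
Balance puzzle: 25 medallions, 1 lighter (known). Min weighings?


Each weighing has 3 outcomes (left heavy / balance / right heavy), so k weighings distinguish at most 3^k cases; splitting into three near-equal groups achieves this.
Need 3^k ≥ 25: 3^2 = 9 < 25 ≤ 3^3 = 27
k = ⌈log₃(25)⌉ = 3

3


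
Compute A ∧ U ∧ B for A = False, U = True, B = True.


A = False, U = True, B = True
Step 1: A ∧ U = False AND True = False
Step 2: (False) ∧ B = (False) AND True = False
AND is true only when ALL operands are true.

False


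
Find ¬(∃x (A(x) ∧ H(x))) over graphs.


Original: ∃x (A(x) ∧ H(x))
Rule: ¬∀→∃, ¬∃→∀, negate predicate.
Negation: ∀x (¬A(x) ∨ ¬H(x))

∀x (¬A(x) ∨ ¬H(x))


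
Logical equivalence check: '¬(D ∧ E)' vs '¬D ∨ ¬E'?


Expression 1: ¬(D ∧ E)
Expression 2: ¬D ∨ ¬E
Truth table (D E | Expr1 Expr2):
  T T |   F     F
  T F |   T     T
  F T |   T     T
  F F |   T     T
All 4 rows agree, so the expressions are logically equivalent.

Yes


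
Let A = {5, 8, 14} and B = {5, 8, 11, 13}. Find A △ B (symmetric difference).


A = {5, 8, 14}
B = {5, 8, 11, 13}
Operation: symmetric difference
In A only: [14], in B only: [11, 13]

{11, 13, 14}


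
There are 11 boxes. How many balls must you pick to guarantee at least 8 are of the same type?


Pigeonhole: to guarantee k in one of n categories, need (k-1)×n + 1.
k = 8, n = 11
Minimum = (8-1) × 11 + 1 = 7 × 11 + 1

78


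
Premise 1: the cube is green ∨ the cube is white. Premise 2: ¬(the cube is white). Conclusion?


Disjunctive syllogism: P ∨ Q, ¬P ⊢ Q
Disjunction: the cube is green ∨ the cube is white
We know it is not the case that the cube is white.
By disjunctive syllogism, the other disjunct must be true.

The cube is green


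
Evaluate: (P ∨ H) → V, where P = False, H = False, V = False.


P = False, H = False, V = False
Step 1: P ∨ H = False OR False = False
Step 2: (False) → V: false only when antecedent=True and V=False.
Result: True

True


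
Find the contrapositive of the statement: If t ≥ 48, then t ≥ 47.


Original: If t ≥ 48, then t ≥ 47
Contrapositive: If ¬Q, then ¬P
Negate Q: not (t ≥ 47)
Negate P: not (t ≥ 48)

If not (t ≥ 47), then not (t ≥ 48).


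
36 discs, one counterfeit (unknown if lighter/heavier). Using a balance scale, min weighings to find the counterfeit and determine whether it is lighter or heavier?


Let n = 36. 72 possibilities (n discs × lighter/heavier); each weighing has 3 outcomes.
Bound for k weighings: say the first weighing puts j discs on each pan. If it tips, the 2j weighed discs remain suspects (each with a known direction) and k-1 weighings give 3^(k-1) outcomes; 3^(k-1) is odd, so 2j ≤ 3^(k-1) - 1. If it balances, the n - 2j unweighed discs remain with direction unknown: 2(n - 2j) ≤ 3^(k-1) - 1 by the same parity argument. Adding, n ≤ (3^(k-1) - 1) + (3^(k-1) - 1)/2 = (3^k - 3)/2, and the classical three-group strategy achieves this (3 discs in 2 weighings, 12 in 3, 39 in 4, 120 in 5).
So we need the smallest k with (3^k - 3)/2 ≥ 36.
k = 3: (3^3 - 3)/2 = 12 < 36 ✗
k = 4: (3^4 - 3)/2 = 39 ≥ 36 ✓

4


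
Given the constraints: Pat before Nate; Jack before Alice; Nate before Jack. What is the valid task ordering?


Constraints: Pat before Nate; Jack before Alice; Nate before Jack
Method: repeatedly schedule the remaining task that has no remaining task required before it.
  Step 1: remaining {Pat, Nate, Jack, Alice}; every task except Pat still has a predecessor pending → schedule Pat.
  Step 2: remaining {Nate, Jack, Alice}; every task except Nate still has a predecessor pending → schedule Nate.
  Step 3: remaining {Jack, Alice}; every task except Jack still has a predecessor pending → schedule Jack.
  Step 4: only Alice remains → schedule Alice.
Resulting order:

Pat → Nate → Jack → Alice


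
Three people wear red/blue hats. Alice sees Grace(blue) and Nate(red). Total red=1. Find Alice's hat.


Total red = 1, seen red = 1
Own red = 1 - 1 = 0
Alice's hat is blue.

blue


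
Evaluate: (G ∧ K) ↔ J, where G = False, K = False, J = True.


G = False, K = False, J = True
Step 1: G ∧ K = False AND False = False
Step 2: (False) ↔ J: true when both sides have same truth value.
Result: False ↔ True = False

False


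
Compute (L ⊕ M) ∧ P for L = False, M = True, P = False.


L = False, M = True, P = False
Step 1: L ⊕ M = False XOR True = True
Step 2: True ∧ P = True AND False = False
XOR true when exactly one of L,M is true; then AND with P.

False


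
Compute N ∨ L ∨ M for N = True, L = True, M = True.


N = True, L = True, M = True
Step 1: N ∨ L = True OR True = True
Step 2: True ∨ M = True OR True = True
OR is true when at least one operand is true.

True


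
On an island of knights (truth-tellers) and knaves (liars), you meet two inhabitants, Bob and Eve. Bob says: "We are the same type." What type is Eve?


Bob says: "We are the same type."
Case 1: Bob is a Knight (truth-teller)
  Statement is true → they ARE the same → Eve is also a Knight
Case 2: Bob is a Knave (liar)
  Statement is false → they are NOT the same → Eve is a Knight
In both cases, Eve is a Knight.

Knight


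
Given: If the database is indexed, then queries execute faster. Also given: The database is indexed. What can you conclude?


Modus ponens: P → Q, P ⊢ Q
P: the database is indexed
Q: queries execute faster
We have P → Q and P is true.
By modus ponens, Q must be true.

Queries execute faster


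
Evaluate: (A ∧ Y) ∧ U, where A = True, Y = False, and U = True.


A = True, Y = False, U = True
Step 1: A ∧ Y = True AND False = False
Step 2: False ∧ U = False AND True = False
AND is true only when ALL operands are true.

False


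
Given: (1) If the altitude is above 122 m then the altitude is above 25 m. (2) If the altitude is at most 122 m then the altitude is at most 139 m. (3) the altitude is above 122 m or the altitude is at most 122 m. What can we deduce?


Constructive dilemma: (P → Q) ∧ (R → S), P ∨ R ⊢ Q ∨ S
Premise 1: the altitude is above 122 m → the altitude is above 25 m
Premise 2: the altitude is at most 122 m → the altitude is at most 139 m
Premise 3: the altitude is above 122 m ∨ the altitude is at most 122 m
Case 1: Assuming the altitude is above 122 m, then by Premise 1, the altitude is above 25 m.
Case 2: Assuming the altitude is at most 122 m, then by Premise 2, the altitude is at most 139 m.
Since one of the altitude is above 122 m or the altitude is at most 122 m must hold, we get the altitude is above 25 m or the altitude is at most 139 m.

The altitude is above 25 m or the altitude is at most 139 m.


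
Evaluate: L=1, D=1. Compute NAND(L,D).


L AND D = 1
NOT(1) = 0

0


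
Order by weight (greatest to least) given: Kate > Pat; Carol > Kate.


Constraints: Kate > Pat; Carol > Kate
Method: at each step, the next-highest is the one remaining person who never appears on the smaller side of a constraint between remaining people.
  Step 1: remaining {Pat, Kate, Carol}; on the smaller side: {Pat, Kate} → Carol is next (Carol > Kate).
  Step 2: remaining {Pat, Kate}; on the smaller side: {Pat} → Kate is next (Kate > Pat).
  Step 3: only Pat remains → lowest.
Final ranking (highest to lowest):

Carol > Kate > Pat


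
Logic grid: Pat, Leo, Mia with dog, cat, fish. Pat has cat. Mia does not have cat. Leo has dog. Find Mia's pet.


From clues:
  Leo → dog
  Pat → cat
By elimination, Mia gets the remaining.

fish


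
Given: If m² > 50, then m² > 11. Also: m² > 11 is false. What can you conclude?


Modus tollens: P → Q, ¬Q ⊢ ¬P
P: m² > 50
Q: m² > 11
We have P → Q and Q is false.
By modus tollens, P must be false.

It is not the case that m² > 50


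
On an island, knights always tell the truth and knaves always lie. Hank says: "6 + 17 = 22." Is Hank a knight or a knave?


Statement: "6 + 17 = 22."
Actual: 6 + 17 = 23
Claimed: 22
Statement is FALSE → Hank lies → Knave

Knave


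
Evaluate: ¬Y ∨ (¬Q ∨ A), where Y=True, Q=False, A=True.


Y = True, Q = False, A = True
Expression: ¬Y ∨ (¬Q ∨ A)
Step 1: ¬Q = NOT False = True
Step 2: ¬Q ∨ A = True OR True = True
Step 3: ¬Y = NOT True = False
Step 4: (False) ∨ (True) = False OR True = True

True


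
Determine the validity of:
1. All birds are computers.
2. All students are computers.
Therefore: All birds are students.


Premise 1: All birds are computers.
Premise 2: All students are computers.
Conclusion: All birds are students.
Fallacy: undistributed middle. computers is predicate in both.
Counterexample: birds and students could be disjoint subsets of computers.

Invalid


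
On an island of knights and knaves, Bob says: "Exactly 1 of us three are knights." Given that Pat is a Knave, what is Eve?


Bob claims exactly 1 knights among Bob, Pat, Eve.
Given: Pat is a Knave.

Case 1: Bob is a Knight (tells truth)
  Then exactly 1 of the three are knights.
  Counting Bob, Pat: 1 knight(s) so far. Need 0 more → Eve = Knave.
Case 2: Bob is a Knave (lies)
  Then the count is NOT 1.
  If Eve = Knight, count = 1 = 1 → claim would be true, contradicts lie.
  If Eve = Knave, count = 0 ≠ 1 → lie confirmed ✓

Eve is a Knave.

Knave


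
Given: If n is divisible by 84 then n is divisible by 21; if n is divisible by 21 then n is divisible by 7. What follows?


Hypothetical syllogism: P → Q, Q → R ⊢ P → R
Premise 1: n is divisible by 84 → n is divisible by 21
Premise 2: n is divisible by 21 → n is divisible by 7
Chain the implications: the middle term (n is divisible by 21) links the two.
Conclusion: If n is divisible by 84, then n is divisible by 7.

If n is divisible by 84, then n is divisible by 7.


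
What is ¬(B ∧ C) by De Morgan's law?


De Morgan's law: ¬(P ∧ Q) ≡ ¬P ∨ ¬Q
¬(B ∧ C) = ¬B ∨ ¬C

¬B ∨ ¬C


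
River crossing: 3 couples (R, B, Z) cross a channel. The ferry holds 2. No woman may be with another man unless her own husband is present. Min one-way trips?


Label couples R, B, Z (H = husband, W = wife).
Counting alone: 6 people, the ferry carries 2 and someone must bring it back, so each round trip nets at most +1 on the far side until the last crossing → at least 9 trips. The jealousy constraint makes 9 impossible; the shortest valid schedule has 11:
1. WR+WB →  (far: WR,WB; near: HR,HB,HZ,WZ)
2. WR ←       (far: WB; near: HR,HB,HZ,WR,WZ)
3. WR+WZ →  (far: WR,WB,WZ; near: HR,HB,HZ)
4. WR ←       (far: WB,WZ; near: HR,HB,HZ,WR)
5. HB+HZ →  (far: HB,WB,HZ,WZ; near: HR,WR)
6. HB+WB ←  (far: HZ,WZ; near: HR,WR,HB,WB)
7. HR+HB →  (far: HR,HB,HZ,WZ; near: WR,WB)
8. WZ ←       (far: HR,HB,HZ; near: WR,WB,WZ)
9. WR+WB →  (far: HR,WR,HB,WB,HZ; near: WZ)
10. HZ ←      (far: HR,WR,HB,WB; near: HZ,WZ)
11. HZ+WZ → (far: all six; near: empty)
In every state each wife is either with her husband or with no other man.
Minimum trips = 11

11


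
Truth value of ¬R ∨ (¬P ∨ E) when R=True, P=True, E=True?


R = True, P = True, E = True
Expression: ¬R ∨ (¬P ∨ E)
Step 1: ¬P = NOT True = False
Step 2: ¬P ∨ E = False OR True = True
Step 3: ¬R = NOT True = False
Step 4: (False) ∨ (True) = False OR True = True

True


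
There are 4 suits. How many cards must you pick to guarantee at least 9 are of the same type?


Pigeonhole: to guarantee k in one of n categories, need (k-1)×n + 1.
k = 9, n = 4
Minimum = (9-1) × 4 + 1 = 8 × 4 + 1

33


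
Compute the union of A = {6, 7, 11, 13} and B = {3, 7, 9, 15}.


A = {6, 7, 11, 13}
B = {3, 7, 9, 15}
Operation: union
All elements combined: 3, 6, 7, 9, 11, 13, 15

{3, 6, 7, 9, 11, 13, 15}


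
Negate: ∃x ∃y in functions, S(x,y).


Original: ∃x ∃y S(x,y)
Rule: ¬∀→∃, ¬∃→∀, negate predicate.
Negation: ∀x ∀y ¬S(x,y)

∀x ∀y ¬S(x,y)


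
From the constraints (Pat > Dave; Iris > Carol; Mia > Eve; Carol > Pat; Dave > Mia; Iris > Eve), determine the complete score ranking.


Constraints: Pat > Dave; Iris > Carol; Mia > Eve; Carol > Pat; Dave > Mia; Iris > Eve
Method: at each step, the next-highest is the one remaining person who never appears on the smaller side of a constraint between remaining people.
  Step 1: remaining {Mia, Pat, Dave, Iris, Carol, Eve}; on the smaller side: {Mia, Pat, Dave, Carol, Eve} → Iris is next (Iris > Carol; Iris > Eve).
  Step 2: remaining {Mia, Pat, Dave, Carol, Eve}; on the smaller side: {Mia, Pat, Dave, Eve} → Carol is next (Carol > Pat).
  Step 3: remaining {Mia, Pat, Dave, Eve}; on the smaller side: {Mia, Dave, Eve} → Pat is next (Pat > Dave).
  Step 4: remaining {Mia, Dave, Eve}; on the smaller side: {Mia, Eve} → Dave is next (Dave > Mia).
  Step 5: remaining {Mia, Eve}; on the smaller side: {Eve} → Mia is next (Mia > Eve).
  Step 6: only Eve remains → lowest.
Final ranking (highest to lowest):

Iris > Carol > Pat > Dave > Mia > Eve


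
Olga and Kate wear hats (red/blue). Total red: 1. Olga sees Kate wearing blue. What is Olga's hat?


Total red = 1, Kate = blue
Red accounted for: 0
Remaining for Olga: 1
Olga's hat is red.

red


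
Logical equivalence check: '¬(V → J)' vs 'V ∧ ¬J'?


Expression 1: ¬(V → J)
Expression 2: V ∧ ¬J
Truth table (V J | Expr1 Expr2):
  T T |   F     F
  T F |   T     T
  F T |   F     F
  F F |   F     F
All 4 rows agree, so the expressions are logically equivalent.

Yes


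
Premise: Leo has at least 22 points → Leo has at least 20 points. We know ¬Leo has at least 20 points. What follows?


Modus tollens: P → Q, ¬Q ⊢ ¬P
P: Leo has at least 22 points
Q: Leo has at least 20 points
We have P → Q and Q is false.
By modus tollens, P must be false.

It is not the case that Leo has at least 22 points


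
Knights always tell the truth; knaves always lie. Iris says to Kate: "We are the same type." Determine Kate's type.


Iris says: "We are the same type."
Case 1: Iris is a Knight (truth-teller)
  Statement is true → they ARE the same → Kate is also a Knight
Case 2: Iris is a Knave (liar)
  Statement is false → they are NOT the same → Kate is a Knight
In both cases, Kate is a Knight.

Knight


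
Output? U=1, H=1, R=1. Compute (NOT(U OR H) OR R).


U OR H = 1
NOT(1) = 0
0 OR 1 = 1

1


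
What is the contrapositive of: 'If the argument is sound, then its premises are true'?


Original: If the argument is sound, then its premises are true
Contrapositive: If ¬Q, then ¬P
Negate Q: not (its premises are true)
Negate P: not (the argument is sound)

If not (its premises are true), then not (the argument is sound).


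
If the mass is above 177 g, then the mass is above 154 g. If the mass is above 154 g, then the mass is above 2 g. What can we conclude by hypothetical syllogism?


Hypothetical syllogism: P → Q, Q → R ⊢ P → R
Premise 1: the mass is above 177 g → the mass is above 154 g
Premise 2: the mass is above 154 g → the mass is above 2 g
Chain the implications: the middle term (the mass is above 154 g) links the two.
Conclusion: If the mass is above 177 g, then the mass is above 2 g.

If the mass is above 177 g, then the mass is above 2 g.


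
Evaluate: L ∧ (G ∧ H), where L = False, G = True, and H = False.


L = False, G = True, H = False
Step 1: G ∧ H = True AND False = False
Step 2: L ∧ False = False AND False = False
AND is true only when ALL operands are true.

False


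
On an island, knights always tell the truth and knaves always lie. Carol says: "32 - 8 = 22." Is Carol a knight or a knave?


Statement: "32 - 8 = 22."
Actual: 32 - 8 = 24
Claimed: 22
Statement is FALSE → Carol lies → Knave

Knave


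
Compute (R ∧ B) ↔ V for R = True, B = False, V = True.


R = True, B = False, V = True
Step 1: R ∧ B = True AND False = False
Step 2: (False) ↔ V: true when both sides have same truth value.
Result: False ↔ True = False

False


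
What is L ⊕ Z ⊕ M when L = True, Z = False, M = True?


L = True, Z = False, M = True
Step 1: L ⊕ Z = True XOR False = True
Step 2: True ⊕ M = True XOR True = False
XOR is true when an odd number of operands are true.

False


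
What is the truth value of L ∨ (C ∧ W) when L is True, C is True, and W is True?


L = True, C = True, W = True
Step 1: C ∧ W = True AND True = True
Step 2: L ∨ True = True OR True = True
AND evaluated first (higher precedence); then OR applied.

True


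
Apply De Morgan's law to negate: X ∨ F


De Morgan's law: ¬(P ∨ Q) ≡ ¬P ∧ ¬Q
¬(X ∨ F) = ¬X ∧ ¬F

¬X ∧ ¬F


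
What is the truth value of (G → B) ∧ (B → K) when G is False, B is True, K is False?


G = False, B = True, K = False
Step 1: G → B is false only when G=True and B=False. Result: True
Step 2: B → K is false only when B=True and K=False. Result: False
Step 3: True ∧ False = False

False


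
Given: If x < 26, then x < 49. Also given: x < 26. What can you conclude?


Modus ponens: P → Q, P ⊢ Q
P: x < 26
Q: x < 49
We have P → Q and P is true.
By modus ponens, Q must be true.

x < 49


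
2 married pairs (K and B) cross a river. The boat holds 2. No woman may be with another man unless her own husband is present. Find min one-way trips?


Label couples K and B.
1. WK+WB → (far: WK,WB; near: HK,HB)
2. WK ←   (far: WB; near: HK,HB,WK)
3. HK+HB → (far: HK,HB,WB; near: WK)
4. HK ←   (far: HB,WB; near: HK,WK)  — HK returns, since WK is alone on near bank
5. HK+WK → (far: all four; near: empty)
Every state respects the constraint.
Minimum trips = 5

5


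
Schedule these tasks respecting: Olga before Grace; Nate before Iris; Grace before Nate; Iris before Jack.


Constraints: Olga before Grace; Nate before Iris; Grace before Nate; Iris before Jack
Method: repeatedly schedule the remaining task that has no remaining task required before it.
  Step 1: remaining {Iris, Jack, Olga, Grace, Nate}; every task except Olga still has a predecessor pending → schedule Olga.
  Step 2: remaining {Iris, Jack, Grace, Nate}; every task except Grace still has a predecessor pending → schedule Grace.
  Step 3: remaining {Iris, Jack, Nate}; every task except Nate still has a predecessor pending → schedule Nate.
  Step 4: remaining {Iris, Jack}; every task except Iris still has a predecessor pending → schedule Iris.
  Step 5: only Jack remains → schedule Jack.
Resulting order:

Olga → Grace → Nate → Iris → Jack


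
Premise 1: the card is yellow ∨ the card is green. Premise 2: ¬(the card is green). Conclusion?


Disjunctive syllogism: P ∨ Q, ¬P ⊢ Q
Disjunction: the card is yellow ∨ the card is green
We know it is not the case that the card is green.
By disjunctive syllogism, the other disjunct must be true.

The card is yellow


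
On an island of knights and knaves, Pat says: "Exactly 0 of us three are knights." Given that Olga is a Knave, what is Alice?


Pat claims exactly 0 knights among Pat, Olga, Alice.
Given: Olga is a Knave.

Case 1: Pat is a Knight (tells truth)
  Then exactly 0 of the three are knights.
  Counting Pat, Olga: 1 knight(s) so far. Need -1 more → impossible.
Case 2: Pat is a Knave (lies)
  Then the count is NOT 0.
  If Alice = Knave, count = 0 = 0 → claim would be true, contradicts lie.
  If Alice = Knight, count = 1 ≠ 0 → lie confirmed ✓

Alice is a Knight.

Knight


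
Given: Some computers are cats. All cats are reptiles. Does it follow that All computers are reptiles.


Premise 1: Some computers are cats.
Premise 2: All cats are reptiles.
Conclusion: All computers are reptiles.
Fallacy: illicit minor. The minor term (computers) is distributed in the conclusion ('All computers ...') but undistributed in its premise ('Some computers are cats' doesn't cover all computers).
Only 'Some computers are reptiles' follows, not 'All'.

Invalid


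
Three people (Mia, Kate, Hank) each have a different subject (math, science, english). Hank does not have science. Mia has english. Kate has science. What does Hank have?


From clues:
  Kate → science
  Mia → english
By elimination, Hank gets the remaining.

math


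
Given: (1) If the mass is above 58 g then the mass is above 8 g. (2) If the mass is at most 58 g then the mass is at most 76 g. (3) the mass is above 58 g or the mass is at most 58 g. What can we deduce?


Constructive dilemma: (P → Q) ∧ (R → S), P ∨ R ⊢ Q ∨ S
Premise 1: the mass is above 58 g → the mass is above 8 g
Premise 2: the mass is at most 58 g → the mass is at most 76 g
Premise 3: the mass is above 58 g ∨ the mass is at most 58 g
Case 1: Assuming the mass is above 58 g, then by Premise 1, the mass is above 8 g.
Case 2: Assuming the mass is at most 58 g, then by Premise 2, the mass is at most 76 g.
Since one of the mass is above 58 g or the mass is at most 58 g must hold, we get the mass is above 8 g or the mass is at most 76 g.

The mass is above 8 g or the mass is at most 76 g.


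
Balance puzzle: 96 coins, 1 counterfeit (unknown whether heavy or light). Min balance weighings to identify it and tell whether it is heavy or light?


Let n = 96. 192 possibilities (n coins × lighter/heavier); each weighing has 3 outcomes.
Bound for k weighings: say the first weighing puts j coins on each pan. If it tips, the 2j weighed coins remain suspects (each with a known direction) and k-1 weighings give 3^(k-1) outcomes; 3^(k-1) is odd, so 2j ≤ 3^(k-1) - 1. If it balances, the n - 2j unweighed coins remain with direction unknown: 2(n - 2j) ≤ 3^(k-1) - 1 by the same parity argument. Adding, n ≤ (3^(k-1) - 1) + (3^(k-1) - 1)/2 = (3^k - 3)/2, and the classical three-group strategy achieves this (3 coins in 2 weighings, 12 in 3, 39 in 4, 120 in 5).
So we need the smallest k with (3^k - 3)/2 ≥ 96.
k = 4: (3^4 - 3)/2 = 39 < 96 ✗
k = 5: (3^5 - 3)/2 = 120 ≥ 96 ✓

5


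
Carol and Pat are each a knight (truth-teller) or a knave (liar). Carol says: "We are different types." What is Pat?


Carol says: "We are different types."
Case 1: Carol is a Knight (truth-teller)
  Statement is true → they ARE different → Pat is a Knave
Case 2: Carol is a Knave (liar)
  Statement is false → they are NOT different → Pat is a Knave
In both cases, Pat is a Knave.

Knave


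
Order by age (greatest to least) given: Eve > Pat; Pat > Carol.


Constraints: Eve > Pat; Pat > Carol
Method: at each step, the next-highest is the one remaining person who never appears on the smaller side of a constraint between remaining people.
  Step 1: remaining {Pat, Eve, Carol}; on the smaller side: {Pat, Carol} → Eve is next (Eve > Pat).
  Step 2: remaining {Pat, Carol}; on the smaller side: {Carol} → Pat is next (Pat > Carol).
  Step 3: only Carol remains → lowest.
Final ranking (highest to lowest):

Eve > Pat > Carol


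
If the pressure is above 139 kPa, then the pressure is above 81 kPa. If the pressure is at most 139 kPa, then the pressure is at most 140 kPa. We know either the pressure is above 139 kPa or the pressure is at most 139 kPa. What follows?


Constructive dilemma: (P → Q) ∧ (R → S), P ∨ R ⊢ Q ∨ S
Premise 1: the pressure is above 139 kPa → the pressure is above 81 kPa
Premise 2: the pressure is at most 139 kPa → the pressure is at most 140 kPa
Premise 3: the pressure is above 139 kPa ∨ the pressure is at most 139 kPa
Case 1: Assuming the pressure is above 139 kPa, then by Premise 1, the pressure is above 81 kPa.
Case 2: Assuming the pressure is at most 139 kPa, then by Premise 2, the pressure is at most 140 kPa.
Since one of the pressure is above 139 kPa or the pressure is at most 139 kPa must hold, we get the pressure is above 81 kPa or the pressure is at most 140 kPa.

The pressure is above 81 kPa or the pressure is at most 140 kPa.


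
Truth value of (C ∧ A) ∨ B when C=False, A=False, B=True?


C = False, A = False, B = True
Expression: (C ∧ A) ∨ B
Step 1: C ∧ A = False AND False = False
Step 2: (False) ∨ B = False OR True = True

True


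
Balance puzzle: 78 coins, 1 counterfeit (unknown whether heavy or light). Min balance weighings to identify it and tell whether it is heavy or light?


Let n = 78. 156 possibilities (n coins × lighter/heavier); each weighing has 3 outcomes.
Bound for k weighings: say the first weighing puts j coins on each pan. If it tips, the 2j weighed coins remain suspects (each with a known direction) and k-1 weighings give 3^(k-1) outcomes; 3^(k-1) is odd, so 2j ≤ 3^(k-1) - 1. If it balances, the n - 2j unweighed coins remain with direction unknown: 2(n - 2j) ≤ 3^(k-1) - 1 by the same parity argument. Adding, n ≤ (3^(k-1) - 1) + (3^(k-1) - 1)/2 = (3^k - 3)/2, and the classical three-group strategy achieves this (3 coins in 2 weighings, 12 in 3, 39 in 4, 120 in 5).
So we need the smallest k with (3^k - 3)/2 ≥ 78.
k = 4: (3^4 - 3)/2 = 39 < 78 ✗
k = 5: (3^5 - 3)/2 = 120 ≥ 78 ✓

5


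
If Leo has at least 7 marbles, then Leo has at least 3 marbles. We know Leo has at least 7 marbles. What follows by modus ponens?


Modus ponens: P → Q, P ⊢ Q
P: Leo has at least 7 marbles
Q: Leo has at least 3 marbles
We have P → Q and P is true.
By modus ponens, Q must be true.

Leo has at least 3 marbles


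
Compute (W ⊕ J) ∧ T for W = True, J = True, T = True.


W = True, J = True, T = True
Step 1: W ⊕ J = True XOR True = False
Step 2: False ∧ T = False AND True = False
XOR true when exactly one of W,J is true; then AND with T.

False


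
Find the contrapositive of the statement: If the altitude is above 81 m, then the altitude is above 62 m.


Original: If the altitude is above 81 m, then the altitude is above 62 m
Contrapositive: If ¬Q, then ¬P
Negate Q: not (the altitude is above 62 m)
Negate P: not (the altitude is above 81 m)

If not (the altitude is above 62 m), then not (the altitude is above 81 m).


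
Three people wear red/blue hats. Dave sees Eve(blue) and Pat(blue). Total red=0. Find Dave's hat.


Total red = 0, seen red = 0
Own red = 0 - 0 = 0
Dave's hat is blue.

blue


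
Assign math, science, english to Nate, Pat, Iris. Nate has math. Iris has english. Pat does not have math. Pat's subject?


From clues:
  Iris → english
  Nate → math
By elimination, Pat gets the remaining.

science


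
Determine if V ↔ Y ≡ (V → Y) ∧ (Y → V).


Expression 1: V ↔ Y
Expression 2: (V → Y) ∧ (Y → V)
Truth table (V Y | Expr1 Expr2):
  T T |   T     T
  T F |   F     F
  F T |   F     F
  F F |   T     T
All 4 rows agree, so the expressions are logically equivalent.

Yes


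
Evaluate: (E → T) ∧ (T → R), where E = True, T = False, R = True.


E = True, T = False, R = True
Step 1: E → T is false only when E=True and T=False. Result: False
Step 2: T → R is false only when T=True and R=False. Result: True
Step 3: False ∧ True = False

False


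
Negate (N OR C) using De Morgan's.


De Morgan's law: ¬(P ∨ Q) ≡ ¬P ∧ ¬Q
¬(N ∨ C) = ¬N ∧ ¬C

¬N ∧ ¬C


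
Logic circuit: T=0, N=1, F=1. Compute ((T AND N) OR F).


T AND N = 0&1 = 0
0 OR 1 = 1

1


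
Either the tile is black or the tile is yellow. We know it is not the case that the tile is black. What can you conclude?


Disjunctive syllogism: P ∨ Q, ¬P ⊢ Q
Disjunction: the tile is black ∨ the tile is yellow
We know it is not the case that the tile is black.
By disjunctive syllogism, the other disjunct must be true.

The tile is yellow


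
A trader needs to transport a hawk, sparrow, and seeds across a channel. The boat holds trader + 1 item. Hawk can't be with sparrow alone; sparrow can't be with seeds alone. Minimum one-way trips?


1. trader+sparrow → 2. trader ← 3. trader+hawk → 4. trader+sparrow ← 5. trader+seeds → 6. trader ← 7. trader+sparrow →
Minimum trips = 7

7


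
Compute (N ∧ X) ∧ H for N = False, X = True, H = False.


N = False, X = True, H = False
Step 1: N ∧ X = False AND True = False
Step 2: False ∧ H = False AND False = False
AND is true only when ALL operands are true.

False


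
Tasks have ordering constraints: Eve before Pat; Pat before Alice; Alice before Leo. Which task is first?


Constraints: Eve before Pat; Pat before Alice; Alice before Leo
The first task can have nothing scheduled before it, so it must never appear on the right of a 'before'.
Tasks appearing after some 'before': Pat, Alice, Leo.
The only task not in that list is Eve → it is first.

Eve


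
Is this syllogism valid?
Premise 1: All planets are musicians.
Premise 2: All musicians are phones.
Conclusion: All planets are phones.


Premise 1: All planets are musicians.
Premise 2: All musicians are phones.
Conclusion: All planets are phones.
Barbara syllogism (AAA-1): All A are B, All B are C → All A are C.
Middle term (musicians) distributed in premise 2.

Valid


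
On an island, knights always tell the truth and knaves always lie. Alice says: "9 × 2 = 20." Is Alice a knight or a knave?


Statement: "9 × 2 = 20."
Actual: 9 × 2 = 18
Claimed: 20
Statement is FALSE → Alice lies → Knave

Knave


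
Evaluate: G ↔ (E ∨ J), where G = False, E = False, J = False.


G = False, E = False, J = False
Step 1: E ∨ J = False OR False = False
Step 2: G ↔ (False): true when both sides have same truth value.
Result: False ↔ False = True

True


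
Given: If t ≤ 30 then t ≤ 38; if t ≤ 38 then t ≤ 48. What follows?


Hypothetical syllogism: P → Q, Q → R ⊢ P → R
Premise 1: t ≤ 30 → t ≤ 38
Premise 2: t ≤ 38 → t ≤ 48
Chain the implications: the middle term (t ≤ 38) links the two.
Conclusion: If t ≤ 30, then t ≤ 48.

If t ≤ 30, then t ≤ 48.


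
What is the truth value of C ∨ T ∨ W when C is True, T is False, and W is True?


C = True, T = False, W = True
Step 1: C ∨ T = True OR False = True
Step 2: True ∨ W = True OR True = True
OR is true when at least one operand is true.

True


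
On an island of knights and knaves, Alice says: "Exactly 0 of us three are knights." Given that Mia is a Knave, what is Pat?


Alice claims exactly 0 knights among Alice, Mia, Pat.
Given: Mia is a Knave.

Case 1: Alice is a Knight (tells truth)
  Then exactly 0 of the three are knights.
  Counting Alice, Mia: 1 knight(s) so far. Need -1 more → impossible.
Case 2: Alice is a Knave (lies)
  Then the count is NOT 0.
  If Pat = Knave, count = 0 = 0 → claim would be true, contradicts lie.
  If Pat = Knight, count = 1 ≠ 0 → lie confirmed ✓

Pat is a Knight.

Knight


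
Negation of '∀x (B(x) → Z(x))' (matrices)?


Original: ∀x (B(x) → Z(x))
Rule: ¬∀→∃, ¬∃→∀, negate predicate.
Negation: ∃x (B(x) ∧ ¬Z(x))

∃x (B(x) ∧ ¬Z(x))


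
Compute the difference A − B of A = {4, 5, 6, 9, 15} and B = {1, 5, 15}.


A = {4, 5, 6, 9, 15}
B = {1, 5, 15}
Operation: difference A − B
In A but not B: 4, 6, 9

{4, 6, 9}


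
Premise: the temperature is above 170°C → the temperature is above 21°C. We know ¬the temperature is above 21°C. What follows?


Modus tollens: P → Q, ¬Q ⊢ ¬P
P: the temperature is above 170°C
Q: the temperature is above 21°C
We have P → Q and Q is false.
By modus tollens, P must be false.

It is not the case that the temperature is above 170°C


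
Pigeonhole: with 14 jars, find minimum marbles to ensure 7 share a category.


Pigeonhole: to guarantee k in one of n categories, need (k-1)×n + 1.
k = 7, n = 14
Minimum = (7-1) × 14 + 1 = 6 × 14 + 1

85


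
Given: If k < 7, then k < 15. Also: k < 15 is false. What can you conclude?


Modus tollens: P → Q, ¬Q ⊢ ¬P
P: k < 7
Q: k < 15
We have P → Q and Q is false.
By modus tollens, P must be false.

It is not the case that k < 7


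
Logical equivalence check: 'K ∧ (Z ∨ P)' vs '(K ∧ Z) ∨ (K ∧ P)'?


Expression 1: K ∧ (Z ∨ P)
Expression 2: (K ∧ Z) ∨ (K ∧ P)
Truth table (K Z P | Expr1 Expr2):
  T T T |   T     T
  T T F |   T     T
  T F T |   T     T
  T F F |   F     F
  F T T |   F     F
  F T F |   F     F
  F F T |   F     F
  F F F |   F     F
All 8 rows agree, so the expressions are logically equivalent.

Yes


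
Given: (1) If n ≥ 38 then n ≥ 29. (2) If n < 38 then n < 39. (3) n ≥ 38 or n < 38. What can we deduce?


Constructive dilemma: (P → Q) ∧ (R → S), P ∨ R ⊢ Q ∨ S
Premise 1: n ≥ 38 → n ≥ 29
Premise 2: n < 38 → n < 39
Premise 3: n ≥ 38 ∨ n < 38
Case 1: Assuming n ≥ 38, then by Premise 1, n ≥ 29.
Case 2: Assuming n < 38, then by Premise 2, n < 39.
Since one of n ≥ 38 or n < 38 must hold, we get n ≥ 29 or n < 39.

n ≥ 29 or n < 39.


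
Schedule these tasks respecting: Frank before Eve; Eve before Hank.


Constraints: Frank before Eve; Eve before Hank
Method: repeatedly schedule the remaining task that has no remaining task required before it.
  Step 1: remaining {Frank, Eve, Hank}; every task except Frank still has a predecessor pending → schedule Frank.
  Step 2: remaining {Eve, Hank}; every task except Eve still has a predecessor pending → schedule Eve.
  Step 3: only Hank remains → schedule Hank.
Resulting order:

Frank → Eve → Hank


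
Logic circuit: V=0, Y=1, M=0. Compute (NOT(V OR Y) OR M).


V OR Y = 1
NOT(1) = 0
0 OR 0 = 0

0


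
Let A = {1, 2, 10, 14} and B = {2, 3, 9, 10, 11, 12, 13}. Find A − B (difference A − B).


A = {1, 2, 10, 14}
B = {2, 3, 9, 10, 11, 12, 13}
Operation: difference A − B
In A but not B: 1, 14

{1, 14}
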